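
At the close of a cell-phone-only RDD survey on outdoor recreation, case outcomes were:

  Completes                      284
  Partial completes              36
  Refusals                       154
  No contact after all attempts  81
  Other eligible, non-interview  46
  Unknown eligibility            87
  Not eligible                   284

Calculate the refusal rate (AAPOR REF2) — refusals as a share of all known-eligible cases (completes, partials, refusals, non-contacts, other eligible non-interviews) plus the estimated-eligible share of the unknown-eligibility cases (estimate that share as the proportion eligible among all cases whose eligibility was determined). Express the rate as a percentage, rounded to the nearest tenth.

Top: 154
Known eligible: 284 + 36 + 154 + 81 + 46 = 601
e = 601 / (601 + 284) = 601 / 885 = 0.6791
Estimated eligible among unknowns: 0.6791 × 87 = 59.08
Denom: 601 + 59.08 = 660.08
REF2 = 154 / 660.08 = 0.2333

23.3%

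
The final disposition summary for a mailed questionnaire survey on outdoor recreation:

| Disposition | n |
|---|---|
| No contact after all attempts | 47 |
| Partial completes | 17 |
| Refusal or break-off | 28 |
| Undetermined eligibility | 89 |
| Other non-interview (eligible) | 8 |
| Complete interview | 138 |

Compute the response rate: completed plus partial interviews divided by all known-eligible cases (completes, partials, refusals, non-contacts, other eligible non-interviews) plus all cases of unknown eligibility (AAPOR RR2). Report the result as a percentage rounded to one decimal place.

Top = 138 + 17 = 155
Denom = 138 + 17 + 28 + 47 + 8 + 89 = 327
RR2 = 155 / 327 = 0.4740

47.4%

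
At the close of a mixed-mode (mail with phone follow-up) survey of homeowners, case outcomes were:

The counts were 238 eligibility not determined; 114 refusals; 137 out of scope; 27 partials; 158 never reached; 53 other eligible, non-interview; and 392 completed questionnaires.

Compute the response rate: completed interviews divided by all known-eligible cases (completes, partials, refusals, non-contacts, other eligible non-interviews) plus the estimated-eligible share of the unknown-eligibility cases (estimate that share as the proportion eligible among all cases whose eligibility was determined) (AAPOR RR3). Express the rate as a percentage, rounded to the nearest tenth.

Num = 392
Eligible (known) = 392 + 27 + 114 + 158 + 53 = 744
e = 744 / (744 + 137) = 744 / 881 = 0.8445
e × U = 0.8445 × 238 = 200.99
Denominator = 744 + 200.99 = 944.99
RR3 = 392 / 944.99 = 0.4148

41.5%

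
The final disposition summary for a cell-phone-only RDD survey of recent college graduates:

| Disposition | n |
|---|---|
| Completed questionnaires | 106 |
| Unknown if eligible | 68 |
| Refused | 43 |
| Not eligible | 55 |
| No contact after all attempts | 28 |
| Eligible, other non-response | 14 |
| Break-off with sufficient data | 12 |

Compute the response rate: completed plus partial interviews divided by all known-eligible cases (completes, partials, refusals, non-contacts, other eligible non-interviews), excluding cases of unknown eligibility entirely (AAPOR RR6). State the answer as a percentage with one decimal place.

Top: 106 + 12 = 118
Base: 106 + 12 + 43 + 28 + 14 = 203
RR6 = 118 / 203 = 0.5813

58.1%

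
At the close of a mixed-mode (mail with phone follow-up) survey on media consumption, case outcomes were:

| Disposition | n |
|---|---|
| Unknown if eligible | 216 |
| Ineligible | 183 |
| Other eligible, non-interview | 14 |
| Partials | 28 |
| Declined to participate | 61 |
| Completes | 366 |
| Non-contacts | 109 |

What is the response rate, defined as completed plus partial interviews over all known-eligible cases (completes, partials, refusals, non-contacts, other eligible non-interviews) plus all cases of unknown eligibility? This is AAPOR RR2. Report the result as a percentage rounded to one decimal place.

Num → 366 + 28 = 394
Denominator → 366 + 28 + 61 + 109 + 14 + 216 = 794
RR2 = 394 / 794 = 0.4962

49.6%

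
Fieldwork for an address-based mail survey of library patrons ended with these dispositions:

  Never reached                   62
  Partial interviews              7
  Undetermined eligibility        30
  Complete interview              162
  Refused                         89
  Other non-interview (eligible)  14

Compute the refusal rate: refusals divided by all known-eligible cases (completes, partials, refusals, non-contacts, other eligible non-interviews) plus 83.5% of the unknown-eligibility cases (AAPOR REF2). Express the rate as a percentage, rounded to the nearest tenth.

Top = 89
Determined eligible = 162 + 7 + 89 + 62 + 14 = 334
e × U = 0.8350 × 30 = 25.05
Denom = 334 + 25.05 = 359.05
REF2 = 89 / 359.05 = 0.2479

24.8%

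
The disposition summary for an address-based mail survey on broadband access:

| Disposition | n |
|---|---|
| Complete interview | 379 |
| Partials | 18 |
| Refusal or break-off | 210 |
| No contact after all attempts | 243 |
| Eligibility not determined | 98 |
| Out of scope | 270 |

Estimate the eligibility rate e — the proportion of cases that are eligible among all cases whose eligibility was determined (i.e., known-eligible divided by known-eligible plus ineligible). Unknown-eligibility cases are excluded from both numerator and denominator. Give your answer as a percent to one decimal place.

75.9%

Known eligible: 379 + 18 + 210 + 243 = 850
e = 850 / (850 + 270) = 850 / 1120 = 0.7589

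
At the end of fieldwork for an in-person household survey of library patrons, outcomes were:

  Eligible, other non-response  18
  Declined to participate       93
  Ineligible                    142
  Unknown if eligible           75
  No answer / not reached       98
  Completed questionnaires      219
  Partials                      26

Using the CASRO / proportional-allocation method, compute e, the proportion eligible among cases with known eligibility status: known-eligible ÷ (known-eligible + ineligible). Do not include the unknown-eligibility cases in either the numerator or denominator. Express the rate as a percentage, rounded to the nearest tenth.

76.2%

Known eligible = 219 + 26 + 93 + 98 + 18 = 454
e = 454 / (454 + 142) = 454 / 596 = 0.7617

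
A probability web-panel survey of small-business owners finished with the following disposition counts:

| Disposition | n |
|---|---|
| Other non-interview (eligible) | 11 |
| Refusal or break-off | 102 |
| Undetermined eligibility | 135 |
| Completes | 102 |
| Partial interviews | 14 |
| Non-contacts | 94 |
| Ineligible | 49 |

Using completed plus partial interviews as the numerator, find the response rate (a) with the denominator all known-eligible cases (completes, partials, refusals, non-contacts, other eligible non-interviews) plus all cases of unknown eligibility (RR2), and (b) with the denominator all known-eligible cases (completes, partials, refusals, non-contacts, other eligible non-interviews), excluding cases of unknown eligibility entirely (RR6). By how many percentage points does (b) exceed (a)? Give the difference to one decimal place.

10.6

Top = 102 + 14 = 116
Denominator = 102 + 14 + 102 + 94 + 11 + 135 = 458
RR2 = 116 / 458 = 0.2533
Denominator = 102 + 14 + 102 + 94 + 11 = 323
RR6 = 116 / 323 = 0.3591
Difference = 35.91 − 25.33 = 10.58 percentage points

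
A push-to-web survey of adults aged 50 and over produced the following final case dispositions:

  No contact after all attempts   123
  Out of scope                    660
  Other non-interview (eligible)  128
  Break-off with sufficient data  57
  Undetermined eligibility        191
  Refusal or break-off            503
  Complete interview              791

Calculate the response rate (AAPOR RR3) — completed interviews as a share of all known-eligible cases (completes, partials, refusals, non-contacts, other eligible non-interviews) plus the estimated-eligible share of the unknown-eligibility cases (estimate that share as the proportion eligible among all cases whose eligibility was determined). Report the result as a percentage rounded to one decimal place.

Num: 791
Eligible (known): 791 + 57 + 503 + 123 + 128 = 1602
e = 1602 / (1602 + 660) = 1602 / 2262 = 0.7082
Eligible share of unknowns: 0.7082 × 191 = 135.27
Denominator: 1602 + 135.27 = 1737.27
RR3 = 791 / 1737.27 = 0.4553

45.5%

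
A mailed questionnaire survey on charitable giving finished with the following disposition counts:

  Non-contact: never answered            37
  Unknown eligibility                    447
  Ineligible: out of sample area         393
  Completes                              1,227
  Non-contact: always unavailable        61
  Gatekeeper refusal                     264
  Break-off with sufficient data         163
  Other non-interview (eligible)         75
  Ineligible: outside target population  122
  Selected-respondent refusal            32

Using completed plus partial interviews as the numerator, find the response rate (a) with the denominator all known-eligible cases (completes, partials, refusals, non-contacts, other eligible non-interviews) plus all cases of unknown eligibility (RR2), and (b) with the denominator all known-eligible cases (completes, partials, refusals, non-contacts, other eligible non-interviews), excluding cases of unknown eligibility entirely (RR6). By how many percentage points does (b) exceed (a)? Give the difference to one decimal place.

Declined to participate = 264 + 32 = 296
Never reached = 37 + 61 = 98
Screened out, ineligible = 122 + 393 = 515
Numerator: 1227 + 163 = 1390
Base: 1227 + 163 + 296 + 98 + 75 + 447 = 2306
RR2 = 1390 / 2306 = 0.6028
Base: 1227 + 163 + 296 + 98 + 75 = 1859
RR6 = 1390 / 1859 = 0.7477
Difference = 74.77 − 60.28 = 14.49 percentage points

14.5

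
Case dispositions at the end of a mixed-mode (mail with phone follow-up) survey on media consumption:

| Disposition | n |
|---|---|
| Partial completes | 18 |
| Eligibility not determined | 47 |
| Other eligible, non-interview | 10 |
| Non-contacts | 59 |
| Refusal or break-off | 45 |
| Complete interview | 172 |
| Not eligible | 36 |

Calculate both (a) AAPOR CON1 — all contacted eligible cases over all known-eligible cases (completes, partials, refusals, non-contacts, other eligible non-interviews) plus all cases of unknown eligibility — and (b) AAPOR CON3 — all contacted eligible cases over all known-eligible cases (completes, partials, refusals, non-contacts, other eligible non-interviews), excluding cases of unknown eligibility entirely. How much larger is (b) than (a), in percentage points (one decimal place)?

Numerator = 172 + 18 + 45 + 10 = 245
Denom = 172 + 18 + 45 + 59 + 10 + 47 = 351
CON1 = 245 / 351 = 0.6980
Denom = 172 + 18 + 45 + 59 + 10 = 304
CON3 = 245 / 304 = 0.8059
Difference = 80.59 − 69.80 = 10.79 percentage points

10.8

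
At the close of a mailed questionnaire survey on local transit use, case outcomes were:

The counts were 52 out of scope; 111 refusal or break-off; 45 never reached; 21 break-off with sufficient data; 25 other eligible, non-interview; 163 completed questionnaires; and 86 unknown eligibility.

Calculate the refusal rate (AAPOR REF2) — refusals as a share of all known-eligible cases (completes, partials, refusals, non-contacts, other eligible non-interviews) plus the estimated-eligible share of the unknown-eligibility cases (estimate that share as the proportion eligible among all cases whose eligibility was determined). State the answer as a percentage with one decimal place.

Top = 111
Eligible (known) = 163 + 21 + 111 + 45 + 25 = 365
e = 365 / (365 + 52) = 365 / 417 = 0.8753
Eligible share of unknowns = 0.8753 × 86 = 75.28
Denom = 365 + 75.28 = 440.28
REF2 = 111 / 440.28 = 0.2521

25.2%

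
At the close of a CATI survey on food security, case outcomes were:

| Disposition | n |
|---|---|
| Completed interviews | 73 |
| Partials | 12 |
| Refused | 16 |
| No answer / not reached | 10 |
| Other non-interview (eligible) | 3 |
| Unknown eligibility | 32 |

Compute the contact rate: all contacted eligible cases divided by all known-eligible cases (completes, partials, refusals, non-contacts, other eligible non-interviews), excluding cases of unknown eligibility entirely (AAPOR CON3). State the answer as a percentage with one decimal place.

Top → 73 + 12 + 16 + 3 = 104
Denom → 73 + 12 + 16 + 10 + 3 = 114
CON3 = 104 / 114 = 0.9123

91.2%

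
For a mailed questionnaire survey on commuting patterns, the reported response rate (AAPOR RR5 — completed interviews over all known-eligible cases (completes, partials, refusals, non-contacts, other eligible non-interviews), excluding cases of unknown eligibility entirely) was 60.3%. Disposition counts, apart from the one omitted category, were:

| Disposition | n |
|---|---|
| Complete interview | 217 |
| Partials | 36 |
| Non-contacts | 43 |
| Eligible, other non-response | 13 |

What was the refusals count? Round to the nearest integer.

51

RR5 = 217 / D = 0.603
D = 217 / 0.603 = 359.9
Remaining denominator categories sum to 309
refusals = 359.9 − 309 ≈ 51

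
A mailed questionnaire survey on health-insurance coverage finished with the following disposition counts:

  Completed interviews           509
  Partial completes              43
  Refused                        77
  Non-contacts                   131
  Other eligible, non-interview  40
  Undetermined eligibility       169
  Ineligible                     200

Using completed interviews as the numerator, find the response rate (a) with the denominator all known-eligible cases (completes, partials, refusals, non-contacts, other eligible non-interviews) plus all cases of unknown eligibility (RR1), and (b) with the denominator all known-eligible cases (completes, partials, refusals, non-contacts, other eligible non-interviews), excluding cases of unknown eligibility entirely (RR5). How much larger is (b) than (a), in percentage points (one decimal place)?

Numerator → 509
Base → 509 + 43 + 77 + 131 + 40 + 169 = 969
RR1 = 509 / 969 = 0.5253
Base → 509 + 43 + 77 + 131 + 40 = 800
RR5 = 509 / 800 = 0.6362
Difference = 63.62 − 52.53 = 11.09 percentage points

11.1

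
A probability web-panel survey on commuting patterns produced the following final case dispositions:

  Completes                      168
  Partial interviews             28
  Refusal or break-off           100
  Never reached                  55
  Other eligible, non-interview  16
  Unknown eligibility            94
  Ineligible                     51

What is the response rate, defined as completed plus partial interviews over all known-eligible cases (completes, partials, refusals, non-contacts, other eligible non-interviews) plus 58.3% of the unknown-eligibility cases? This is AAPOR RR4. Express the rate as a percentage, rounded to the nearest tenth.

Numerator = 168 + 28 = 196
Eligible (known) = 168 + 28 + 100 + 55 + 16 = 367
Estimated eligible among unknowns = 0.5830 × 94 = 54.80
Denominator = 367 + 54.80 = 421.80
RR4 = 196 / 421.80 = 0.4647

46.5%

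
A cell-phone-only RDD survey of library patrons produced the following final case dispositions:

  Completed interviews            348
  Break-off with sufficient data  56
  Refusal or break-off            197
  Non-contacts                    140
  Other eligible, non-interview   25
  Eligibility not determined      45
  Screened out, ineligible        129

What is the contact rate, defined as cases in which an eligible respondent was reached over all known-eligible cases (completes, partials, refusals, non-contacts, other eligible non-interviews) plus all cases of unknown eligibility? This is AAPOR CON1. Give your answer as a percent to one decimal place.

77.2%

Top → 348 + 56 + 197 + 25 = 626
Denominator → 348 + 56 + 197 + 140 + 25 + 45 = 811
CON1 = 626 / 811 = 0.7719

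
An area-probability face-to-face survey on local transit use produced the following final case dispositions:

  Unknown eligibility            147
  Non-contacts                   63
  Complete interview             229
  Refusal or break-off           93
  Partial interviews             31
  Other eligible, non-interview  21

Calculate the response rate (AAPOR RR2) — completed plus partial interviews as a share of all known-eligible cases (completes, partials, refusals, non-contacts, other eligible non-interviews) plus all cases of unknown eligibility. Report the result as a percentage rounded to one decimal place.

44.5%

Top: 229 + 31 = 260
Denom: 229 + 31 + 93 + 63 + 21 + 147 = 584
RR2 = 260 / 584 = 0.4452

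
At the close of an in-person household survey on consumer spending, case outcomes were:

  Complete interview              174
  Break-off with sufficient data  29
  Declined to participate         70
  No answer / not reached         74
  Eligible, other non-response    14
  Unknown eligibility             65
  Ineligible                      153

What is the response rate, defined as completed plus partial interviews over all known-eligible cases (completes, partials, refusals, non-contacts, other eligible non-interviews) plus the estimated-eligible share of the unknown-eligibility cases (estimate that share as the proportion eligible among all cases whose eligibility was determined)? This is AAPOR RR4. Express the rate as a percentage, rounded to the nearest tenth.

49.9%

Num: 174 + 29 = 203
Eligible (known): 174 + 29 + 70 + 74 + 14 = 361
e = 361 / (361 + 153) = 361 / 514 = 0.7023
Estimated eligible among unknowns: 0.7023 × 65 = 45.65
Denominator: 361 + 45.65 = 406.65
RR4 = 203 / 406.65 = 0.4992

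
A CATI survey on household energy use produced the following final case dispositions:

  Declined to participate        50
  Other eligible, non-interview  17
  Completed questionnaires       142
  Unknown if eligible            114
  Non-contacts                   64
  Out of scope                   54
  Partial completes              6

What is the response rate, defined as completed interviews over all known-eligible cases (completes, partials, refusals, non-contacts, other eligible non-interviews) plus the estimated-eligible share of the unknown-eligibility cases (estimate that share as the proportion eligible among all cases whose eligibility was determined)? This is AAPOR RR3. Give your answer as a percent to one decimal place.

37.9%

Top → 142
Eligible (known) → 142 + 6 + 50 + 64 + 17 = 279
e = 279 / (279 + 54) = 279 / 333 = 0.8378
Estimated eligible among unknowns → 0.8378 × 114 = 95.51
Denominator → 279 + 95.51 = 374.51
RR3 = 142 / 374.51 = 0.3792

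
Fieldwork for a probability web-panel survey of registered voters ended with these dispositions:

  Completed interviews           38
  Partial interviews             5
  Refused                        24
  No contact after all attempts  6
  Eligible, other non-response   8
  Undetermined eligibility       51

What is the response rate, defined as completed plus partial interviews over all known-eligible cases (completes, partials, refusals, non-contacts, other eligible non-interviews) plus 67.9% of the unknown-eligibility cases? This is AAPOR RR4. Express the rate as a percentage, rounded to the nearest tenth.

37.2%

Top → 38 + 5 = 43
Eligible (known) → 38 + 5 + 24 + 6 + 8 = 81
Estimated eligible among unknowns → 0.6790 × 51 = 34.63
Denom → 81 + 34.63 = 115.63
RR4 = 43 / 115.63 = 0.3719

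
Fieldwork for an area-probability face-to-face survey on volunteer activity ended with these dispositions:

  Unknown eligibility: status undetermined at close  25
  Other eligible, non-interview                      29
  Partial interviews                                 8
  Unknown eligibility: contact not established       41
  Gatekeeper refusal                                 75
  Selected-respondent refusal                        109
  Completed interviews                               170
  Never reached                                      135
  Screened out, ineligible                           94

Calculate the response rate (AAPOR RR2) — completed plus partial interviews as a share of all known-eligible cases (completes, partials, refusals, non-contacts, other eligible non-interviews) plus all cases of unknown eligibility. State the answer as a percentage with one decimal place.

30.1%

Refusal or break-off = 75 + 109 = 184
Undetermined eligibility = 41 + 25 = 66
Numerator: 170 + 8 = 178
Denom: 170 + 8 + 184 + 135 + 29 + 66 = 592
RR2 = 178 / 592 = 0.3007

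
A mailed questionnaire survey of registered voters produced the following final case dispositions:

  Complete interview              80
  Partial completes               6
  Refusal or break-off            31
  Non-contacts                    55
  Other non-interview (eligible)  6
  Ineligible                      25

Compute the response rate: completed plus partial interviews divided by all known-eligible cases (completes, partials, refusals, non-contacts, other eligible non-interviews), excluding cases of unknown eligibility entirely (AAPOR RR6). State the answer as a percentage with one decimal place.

48.3%

Num: 80 + 6 = 86
Base: 80 + 6 + 31 + 55 + 6 = 178
RR6 = 86 / 178 = 0.4831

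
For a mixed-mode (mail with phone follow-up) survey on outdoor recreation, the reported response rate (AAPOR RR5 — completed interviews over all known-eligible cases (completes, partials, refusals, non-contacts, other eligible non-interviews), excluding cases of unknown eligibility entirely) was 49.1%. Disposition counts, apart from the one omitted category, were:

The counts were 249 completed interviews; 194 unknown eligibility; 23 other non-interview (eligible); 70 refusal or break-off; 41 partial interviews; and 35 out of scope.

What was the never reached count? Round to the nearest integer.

RR5 = 249 / D = 0.491
D = 249 / 0.491 = 507.1
Other denominator terms total 383
never reached = 507.1 − 383 ≈ 124

124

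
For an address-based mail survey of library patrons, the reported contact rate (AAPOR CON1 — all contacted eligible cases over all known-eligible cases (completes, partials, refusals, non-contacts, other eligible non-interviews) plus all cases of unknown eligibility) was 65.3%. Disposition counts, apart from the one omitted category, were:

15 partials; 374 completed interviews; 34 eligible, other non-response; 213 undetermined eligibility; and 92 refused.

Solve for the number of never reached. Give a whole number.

61

Num = 374 + 15 + 92 + 34 = 515
CON1 = 515 / D = 0.653
D = 515 / 0.653 = 788.7
Other denominator terms total 728
never reached = 788.7 − 728 ≈ 61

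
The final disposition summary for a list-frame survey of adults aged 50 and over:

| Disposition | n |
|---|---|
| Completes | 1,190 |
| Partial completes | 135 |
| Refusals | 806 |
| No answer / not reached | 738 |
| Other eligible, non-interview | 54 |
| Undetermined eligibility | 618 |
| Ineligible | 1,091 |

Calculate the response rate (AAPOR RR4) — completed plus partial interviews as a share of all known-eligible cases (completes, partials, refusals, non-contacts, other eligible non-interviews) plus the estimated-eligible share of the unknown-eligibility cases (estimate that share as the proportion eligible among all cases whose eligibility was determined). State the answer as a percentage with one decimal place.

Num → 1190 + 135 = 1325
Determined eligible → 1190 + 135 + 806 + 738 + 54 = 2923
e = 2923 / (2923 + 1091) = 2923 / 4014 = 0.7282
e × U → 0.7282 × 618 = 450.03
Denom → 2923 + 450.03 = 3373.03
RR4 = 1325 / 3373.03 = 0.3928

39.3%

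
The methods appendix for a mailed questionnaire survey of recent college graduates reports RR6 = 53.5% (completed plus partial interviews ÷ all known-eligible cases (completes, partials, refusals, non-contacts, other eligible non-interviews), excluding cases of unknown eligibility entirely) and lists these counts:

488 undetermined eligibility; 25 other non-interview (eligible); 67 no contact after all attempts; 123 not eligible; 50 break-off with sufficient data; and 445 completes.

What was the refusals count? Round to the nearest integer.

338

Numerator: 445 + 50 = 495
RR6 = 495 / D = 0.535
D = 495 / 0.535 = 925.2
Other denominator terms total 587
refusals = 925.2 − 587 ≈ 338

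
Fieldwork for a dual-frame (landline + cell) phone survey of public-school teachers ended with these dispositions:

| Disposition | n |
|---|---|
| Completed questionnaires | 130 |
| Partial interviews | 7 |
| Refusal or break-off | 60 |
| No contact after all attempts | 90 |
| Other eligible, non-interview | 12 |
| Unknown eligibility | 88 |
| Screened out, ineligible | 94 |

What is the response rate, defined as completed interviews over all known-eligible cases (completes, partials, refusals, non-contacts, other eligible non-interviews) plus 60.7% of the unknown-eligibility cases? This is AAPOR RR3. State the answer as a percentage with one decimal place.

Num = 130
Known eligible = 130 + 7 + 60 + 90 + 12 = 299
Eligible share of unknowns = 0.6070 × 88 = 53.42
Denominator = 299 + 53.42 = 352.42
RR3 = 130 / 352.42 = 0.3689

36.9%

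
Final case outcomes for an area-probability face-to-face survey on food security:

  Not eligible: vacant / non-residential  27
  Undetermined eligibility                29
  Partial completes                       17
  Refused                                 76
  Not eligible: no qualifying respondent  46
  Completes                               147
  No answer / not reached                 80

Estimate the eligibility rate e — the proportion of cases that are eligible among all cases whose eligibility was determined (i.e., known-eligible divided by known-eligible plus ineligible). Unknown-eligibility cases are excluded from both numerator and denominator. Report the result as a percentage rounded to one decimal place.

81.4%

Screened out, ineligible = 46 + 27 = 73
Determined eligible → 147 + 17 + 76 + 80 = 320
e = 320 / (320 + 73) = 320 / 393 = 0.8142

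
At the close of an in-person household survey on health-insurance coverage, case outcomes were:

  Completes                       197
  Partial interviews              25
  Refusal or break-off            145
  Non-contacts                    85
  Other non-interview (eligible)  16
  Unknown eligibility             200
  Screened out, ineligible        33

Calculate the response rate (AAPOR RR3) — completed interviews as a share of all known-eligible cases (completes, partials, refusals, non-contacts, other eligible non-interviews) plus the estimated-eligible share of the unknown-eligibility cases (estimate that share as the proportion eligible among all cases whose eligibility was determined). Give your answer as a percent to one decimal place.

Numerator → 197
Eligible (known) → 197 + 25 + 145 + 85 + 16 = 468
e = 468 / (468 + 33) = 468 / 501 = 0.9341
e × U → 0.9341 × 200 = 186.82
Denom → 468 + 186.82 = 654.82
RR3 = 197 / 654.82 = 0.3008

30.1%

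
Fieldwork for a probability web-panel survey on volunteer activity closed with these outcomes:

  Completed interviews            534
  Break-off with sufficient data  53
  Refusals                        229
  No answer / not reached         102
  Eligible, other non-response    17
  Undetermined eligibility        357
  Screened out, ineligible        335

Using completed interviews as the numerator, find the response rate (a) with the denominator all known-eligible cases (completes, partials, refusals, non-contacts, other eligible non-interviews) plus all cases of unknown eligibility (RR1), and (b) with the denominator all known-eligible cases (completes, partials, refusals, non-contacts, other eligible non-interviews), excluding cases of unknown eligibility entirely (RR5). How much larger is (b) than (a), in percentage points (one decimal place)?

Num → 534
Base → 534 + 53 + 229 + 102 + 17 + 357 = 1292
RR1 = 534 / 1292 = 0.4133
Base → 534 + 53 + 229 + 102 + 17 = 935
RR5 = 534 / 935 = 0.5711
Difference = 57.11 − 41.33 = 15.78 percentage points

15.8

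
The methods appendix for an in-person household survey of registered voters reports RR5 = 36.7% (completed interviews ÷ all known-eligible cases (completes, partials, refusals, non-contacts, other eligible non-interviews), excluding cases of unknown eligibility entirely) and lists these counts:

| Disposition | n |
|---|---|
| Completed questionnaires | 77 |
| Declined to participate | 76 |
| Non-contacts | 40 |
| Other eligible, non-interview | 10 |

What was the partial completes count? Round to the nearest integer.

7

RR5 = 77 / D = 0.367
D = 77 / 0.367 = 209.8
Rest of base = 203
partial completes = 209.8 − 203 ≈ 7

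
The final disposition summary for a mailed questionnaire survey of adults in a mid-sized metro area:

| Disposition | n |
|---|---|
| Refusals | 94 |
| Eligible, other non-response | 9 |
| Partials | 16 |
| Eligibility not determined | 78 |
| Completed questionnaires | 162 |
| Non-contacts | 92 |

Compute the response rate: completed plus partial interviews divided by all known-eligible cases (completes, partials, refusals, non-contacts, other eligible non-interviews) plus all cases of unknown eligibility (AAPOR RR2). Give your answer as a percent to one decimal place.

39.5%

Top → 162 + 16 = 178
Base → 162 + 16 + 94 + 92 + 9 + 78 = 451
RR2 = 178 / 451 = 0.3947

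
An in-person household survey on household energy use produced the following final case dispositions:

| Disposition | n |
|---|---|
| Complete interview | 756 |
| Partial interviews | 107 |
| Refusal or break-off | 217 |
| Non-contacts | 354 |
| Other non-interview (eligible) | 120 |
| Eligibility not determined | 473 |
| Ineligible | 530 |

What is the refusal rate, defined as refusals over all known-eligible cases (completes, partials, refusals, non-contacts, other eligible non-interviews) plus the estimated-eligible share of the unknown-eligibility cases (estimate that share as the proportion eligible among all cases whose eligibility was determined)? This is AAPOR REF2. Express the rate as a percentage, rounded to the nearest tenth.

11.4%

Top: 217
Determined eligible: 756 + 107 + 217 + 354 + 120 = 1554
e = 1554 / (1554 + 530) = 1554 / 2084 = 0.7457
Estimated eligible among unknowns: 0.7457 × 473 = 352.72
Base: 1554 + 352.72 = 1906.72
REF2 = 217 / 1906.72 = 0.1138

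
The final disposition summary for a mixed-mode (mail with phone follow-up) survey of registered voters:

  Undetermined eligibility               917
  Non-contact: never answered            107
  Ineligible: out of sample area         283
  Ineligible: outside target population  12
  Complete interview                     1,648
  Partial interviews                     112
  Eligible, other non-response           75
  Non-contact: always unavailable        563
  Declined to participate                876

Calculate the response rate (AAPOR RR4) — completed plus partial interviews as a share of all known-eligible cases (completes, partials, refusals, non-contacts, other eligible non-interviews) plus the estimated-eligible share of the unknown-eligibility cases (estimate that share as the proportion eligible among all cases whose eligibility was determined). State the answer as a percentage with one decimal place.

41.7%

No answer / not reached = 107 + 563 = 670
Not eligible = 12 + 283 = 295
Num = 1648 + 112 = 1760
Eligible (known) = 1648 + 112 + 876 + 670 + 75 = 3381
e = 3381 / (3381 + 295) = 3381 / 3676 = 0.9197
e × U = 0.9197 × 917 = 843.36
Denominator = 3381 + 843.36 = 4224.36
RR4 = 1760 / 4224.36 = 0.4166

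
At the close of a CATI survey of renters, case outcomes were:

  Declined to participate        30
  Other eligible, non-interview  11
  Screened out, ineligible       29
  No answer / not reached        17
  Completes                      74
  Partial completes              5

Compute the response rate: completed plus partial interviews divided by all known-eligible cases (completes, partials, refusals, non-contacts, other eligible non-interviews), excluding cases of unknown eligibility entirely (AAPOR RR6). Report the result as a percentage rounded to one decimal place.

Num: 74 + 5 = 79
Denominator: 74 + 5 + 30 + 17 + 11 = 137
RR6 = 79 / 137 = 0.5766

57.7%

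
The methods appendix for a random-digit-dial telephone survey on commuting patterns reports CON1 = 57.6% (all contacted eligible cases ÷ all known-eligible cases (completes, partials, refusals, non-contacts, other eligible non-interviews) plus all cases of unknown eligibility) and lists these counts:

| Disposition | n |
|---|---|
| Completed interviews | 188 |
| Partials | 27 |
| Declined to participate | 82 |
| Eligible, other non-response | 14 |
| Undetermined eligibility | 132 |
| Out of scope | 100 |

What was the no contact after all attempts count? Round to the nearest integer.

Top → 188 + 27 + 82 + 14 = 311
CON1 = 311 / D = 0.576
D = 311 / 0.576 = 539.9
Remaining denominator categories sum to 443
no contact after all attempts = 539.9 − 443 ≈ 97

97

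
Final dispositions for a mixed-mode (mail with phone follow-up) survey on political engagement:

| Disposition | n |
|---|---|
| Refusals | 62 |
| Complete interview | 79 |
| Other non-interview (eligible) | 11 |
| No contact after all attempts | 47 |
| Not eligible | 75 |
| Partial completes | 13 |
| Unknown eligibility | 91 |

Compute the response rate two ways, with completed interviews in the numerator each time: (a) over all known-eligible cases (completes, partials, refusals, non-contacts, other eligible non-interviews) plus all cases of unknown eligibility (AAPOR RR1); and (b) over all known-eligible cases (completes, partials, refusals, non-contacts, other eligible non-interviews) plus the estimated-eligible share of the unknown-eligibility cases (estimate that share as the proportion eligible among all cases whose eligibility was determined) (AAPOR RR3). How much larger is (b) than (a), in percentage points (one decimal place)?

2.2

Top → 79
Base → 79 + 13 + 62 + 47 + 11 + 91 = 303
RR1 = 79 / 303 = 0.2607
Known eligible → 79 + 13 + 62 + 47 + 11 = 212
e = 212 / (212 + 75) = 212 / 287 = 0.7387
Eligible share of unknowns → 0.7387 × 91 = 67.22
Base → 212 + 67.22 = 279.22
RR3 = 79 / 279.22 = 0.2829
Difference = 28.29 − 26.07 = 2.22 percentage points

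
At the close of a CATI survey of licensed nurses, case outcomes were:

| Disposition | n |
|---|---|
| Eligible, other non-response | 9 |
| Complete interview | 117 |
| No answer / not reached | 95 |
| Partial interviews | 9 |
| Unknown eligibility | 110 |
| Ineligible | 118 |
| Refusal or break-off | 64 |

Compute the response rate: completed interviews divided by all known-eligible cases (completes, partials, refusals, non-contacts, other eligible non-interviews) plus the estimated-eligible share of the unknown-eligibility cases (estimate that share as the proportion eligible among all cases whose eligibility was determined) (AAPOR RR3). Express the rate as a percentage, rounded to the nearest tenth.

31.4%

Num: 117
Eligible (known): 117 + 9 + 64 + 95 + 9 = 294
e = 294 / (294 + 118) = 294 / 412 = 0.7136
Eligible share of unknowns: 0.7136 × 110 = 78.50
Base: 294 + 78.50 = 372.50
RR3 = 117 / 372.50 = 0.3141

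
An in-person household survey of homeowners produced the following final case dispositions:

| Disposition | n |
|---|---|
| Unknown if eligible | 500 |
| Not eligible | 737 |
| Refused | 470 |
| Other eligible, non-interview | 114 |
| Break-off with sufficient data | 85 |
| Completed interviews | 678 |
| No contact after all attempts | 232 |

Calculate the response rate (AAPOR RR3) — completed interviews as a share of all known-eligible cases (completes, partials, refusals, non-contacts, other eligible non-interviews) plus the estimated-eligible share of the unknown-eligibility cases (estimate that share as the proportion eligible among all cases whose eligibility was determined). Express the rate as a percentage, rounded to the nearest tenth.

35.3%

Num → 678
Known eligible → 678 + 85 + 470 + 232 + 114 = 1579
e = 1579 / (1579 + 737) = 1579 / 2316 = 0.6818
e × U → 0.6818 × 500 = 340.90
Base → 1579 + 340.90 = 1919.90
RR3 = 678 / 1919.90 = 0.3531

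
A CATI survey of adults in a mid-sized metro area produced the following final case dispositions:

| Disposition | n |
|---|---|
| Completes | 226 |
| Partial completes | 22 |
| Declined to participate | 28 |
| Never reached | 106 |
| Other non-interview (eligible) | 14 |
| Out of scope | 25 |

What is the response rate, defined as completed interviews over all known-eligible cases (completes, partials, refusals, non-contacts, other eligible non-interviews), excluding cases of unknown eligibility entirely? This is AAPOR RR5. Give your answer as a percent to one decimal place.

57.1%

Top = 226
Base = 226 + 22 + 28 + 106 + 14 = 396
RR5 = 226 / 396 = 0.5707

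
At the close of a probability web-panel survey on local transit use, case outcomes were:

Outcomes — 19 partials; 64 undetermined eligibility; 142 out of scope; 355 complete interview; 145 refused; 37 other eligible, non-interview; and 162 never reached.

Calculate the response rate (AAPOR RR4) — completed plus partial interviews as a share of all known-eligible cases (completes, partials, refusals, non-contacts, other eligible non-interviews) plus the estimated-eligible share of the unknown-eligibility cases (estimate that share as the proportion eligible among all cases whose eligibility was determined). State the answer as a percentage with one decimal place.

48.5%

Top = 355 + 19 = 374
Eligible (known) = 355 + 19 + 145 + 162 + 37 = 718
e = 718 / (718 + 142) = 718 / 860 = 0.8349
Estimated eligible among unknowns = 0.8349 × 64 = 53.43
Denom = 718 + 53.43 = 771.43
RR4 = 374 / 771.43 = 0.4848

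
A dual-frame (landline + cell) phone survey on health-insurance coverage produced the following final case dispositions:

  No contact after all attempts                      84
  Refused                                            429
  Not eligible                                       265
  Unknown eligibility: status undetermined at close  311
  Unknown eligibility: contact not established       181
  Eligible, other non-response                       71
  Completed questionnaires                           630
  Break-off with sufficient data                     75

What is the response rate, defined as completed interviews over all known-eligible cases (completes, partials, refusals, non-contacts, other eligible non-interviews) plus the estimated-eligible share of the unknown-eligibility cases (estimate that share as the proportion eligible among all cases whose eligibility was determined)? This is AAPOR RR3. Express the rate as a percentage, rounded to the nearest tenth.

37.1%

Unknown eligibility = 181 + 311 = 492
Top → 630
Eligible (known) → 630 + 75 + 429 + 84 + 71 = 1289
e = 1289 / (1289 + 265) = 1289 / 1554 = 0.8295
Estimated eligible among unknowns → 0.8295 × 492 = 408.11
Denom → 1289 + 408.11 = 1697.11
RR3 = 630 / 1697.11 = 0.3712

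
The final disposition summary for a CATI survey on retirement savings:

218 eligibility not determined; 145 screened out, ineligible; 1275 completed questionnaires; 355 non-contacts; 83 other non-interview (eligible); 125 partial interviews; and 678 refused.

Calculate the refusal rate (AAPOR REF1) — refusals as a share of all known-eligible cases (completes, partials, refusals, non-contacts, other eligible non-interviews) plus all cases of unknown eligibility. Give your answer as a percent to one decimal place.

Numerator: 678
Denominator: 1275 + 125 + 678 + 355 + 83 + 218 = 2734
REF1 = 678 / 2734 = 0.2480

24.8%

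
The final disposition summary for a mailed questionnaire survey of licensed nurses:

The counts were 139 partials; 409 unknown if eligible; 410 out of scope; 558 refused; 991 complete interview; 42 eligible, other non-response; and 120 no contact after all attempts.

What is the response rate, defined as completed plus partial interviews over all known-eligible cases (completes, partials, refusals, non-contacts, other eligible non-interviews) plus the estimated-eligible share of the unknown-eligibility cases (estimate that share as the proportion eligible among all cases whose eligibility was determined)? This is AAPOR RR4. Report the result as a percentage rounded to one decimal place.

51.7%

Numerator = 991 + 139 = 1130
Eligible (known) = 991 + 139 + 558 + 120 + 42 = 1850
e = 1850 / (1850 + 410) = 1850 / 2260 = 0.8186
e × U = 0.8186 × 409 = 334.81
Denom = 1850 + 334.81 = 2184.81
RR4 = 1130 / 2184.81 = 0.5172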